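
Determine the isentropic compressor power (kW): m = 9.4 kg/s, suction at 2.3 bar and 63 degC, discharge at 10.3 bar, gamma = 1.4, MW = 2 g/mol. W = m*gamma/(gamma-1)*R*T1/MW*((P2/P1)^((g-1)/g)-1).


Isentropic work: W = m*(gamma/(gamma-1))*(R*T1/MW)*((P2/P1)^((gamma-1)/gamma) - 1)
T1 = 63 + 273.15 = 336.15 K
Pressure ratio = 10.3 / 2.3 = 4.47826
Exponent = (1.4 - 1)/1.4 = 0.285714
(P2/P1)^exp - 1 = 4.47826^0.285714 - 1 = 0.534727
W = 9.4 * 1.4 / 0.4 * 8.314 * 336.15 / 2 * 0.534727 = 24580

24580 kW


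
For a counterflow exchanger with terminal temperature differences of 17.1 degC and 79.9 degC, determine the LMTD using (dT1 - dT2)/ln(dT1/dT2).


LMTD = (dT1 - dT2) / ln(dT1/dT2)
= (17.1 - 79.9) / ln(17.1 / 79.9) = -62.8 / -1.5417 = 40.73

40.73 degC


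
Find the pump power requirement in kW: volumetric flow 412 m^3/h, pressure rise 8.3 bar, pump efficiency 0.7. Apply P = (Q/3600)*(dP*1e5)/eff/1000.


Q = 412 / 3600 = 0.114444 m^3/s
P = 0.114444 * (8.3 * 1e5) / 0.7 / 1000 = 135.7

135.7 kW


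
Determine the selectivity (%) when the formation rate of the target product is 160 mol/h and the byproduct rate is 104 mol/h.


Selectivity = desired / (desired + undesired) * 100
Total products = 160 + 104 = 264 mol/h
S = 160 / 264 * 100
= 0.6061 * 100
= 60.61 %

60.61 %


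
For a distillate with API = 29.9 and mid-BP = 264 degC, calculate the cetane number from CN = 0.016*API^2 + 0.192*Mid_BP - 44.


CN = 0.016 * 29.9^2 + 0.192 * 264 - 44
CN = 14.30416 + 50.688 - 44 = 20.99216

20.99216


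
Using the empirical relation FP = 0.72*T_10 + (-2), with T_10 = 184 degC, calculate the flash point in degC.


FP = 0.72 * 184 + (-2) = 130.48

130.48 degC


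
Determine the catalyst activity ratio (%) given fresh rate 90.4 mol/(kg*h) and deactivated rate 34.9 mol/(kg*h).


Activity (%) = (rate_used / rate_fresh) * 100
rate_used = 34.9, rate_fresh = 90.4
= (34.9 / 90.4) * 100
= 0.3861 * 100 = 38.61

38.61 %


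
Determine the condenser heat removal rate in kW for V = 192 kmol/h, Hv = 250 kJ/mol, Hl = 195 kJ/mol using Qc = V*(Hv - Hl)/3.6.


Qc = 192 * (250 - 195) / 3.6 = 192 * 55 / 3.6 = 2933

2933 kW


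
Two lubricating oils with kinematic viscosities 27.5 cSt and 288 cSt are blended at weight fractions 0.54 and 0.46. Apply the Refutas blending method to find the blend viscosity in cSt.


Refutas method: VBN_i = 14.534*ln(ln(visc_i + 0.8)) + 10.975, blended linearly by mass fraction; since VBN is linear in VBI_i = ln(ln(visc_i + 0.8)) and the fractions sum to 1, blend VBI directly: visc = exp(exp(VBI_blend)) - 0.8
VBI_1 = ln(ln(27.5 + 0.8)) = 1.20683
VBI_2 = ln(ln(288 + 0.8)) = 1.73444
VBI_blend = 0.54 * 1.20683 + 0.46 * 1.73444 = 1.44953
visc_blend = exp(exp(1.44953)) - 0.8 = 70.09

70.09 cSt


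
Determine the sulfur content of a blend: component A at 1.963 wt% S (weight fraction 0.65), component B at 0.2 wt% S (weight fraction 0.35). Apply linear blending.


Linear sulfur blending: S_blend = x1*S1 + x2*S2
Contribution 1: 0.65 * 1.963 = 1.27595 wt%
Contribution 2: 0.35 * 0.2 = 0.07 wt%
S_blend = 1.27595 + 0.07 = 1.34595

1.34595 wt%


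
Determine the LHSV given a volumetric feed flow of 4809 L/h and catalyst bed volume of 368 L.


LHSV = volumetric feed rate / catalyst volume
= 4809 L/h / 368 L
= 13.07 h^-1

13.07 h^-1


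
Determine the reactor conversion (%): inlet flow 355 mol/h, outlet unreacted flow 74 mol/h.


X = (F_in - F_out) / F_in * 100
Moles reacted = 355 - 74 = 281
X = 281 / 355 * 100
= 0.7915 * 100
= 79.15 %

79.15 %


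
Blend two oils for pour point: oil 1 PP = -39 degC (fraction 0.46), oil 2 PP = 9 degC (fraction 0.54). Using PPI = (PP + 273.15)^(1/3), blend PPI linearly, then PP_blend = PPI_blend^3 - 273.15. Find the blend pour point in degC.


PPI_1 = (-39 + 273.15)^(1/3) = 6.163557
PPI_2 = (9 + 273.15)^(1/3) = 6.558835
PPI_blend = 0.46 * 6.163557 + 0.54 * 6.558835 = 6.377007
PP_blend = 6.377007^3 - 273.15 = 259.3288 - 273.15 = -13.82

-13.82 degC


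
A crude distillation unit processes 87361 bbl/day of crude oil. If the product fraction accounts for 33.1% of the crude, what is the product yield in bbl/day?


Crude throughput = 87361 bbl/day
Fraction yield = 33.1%
yield = throughput * fraction / 100
yield = 87361 * 33.1 / 100 = 28916.491

28916.491 bbl/day


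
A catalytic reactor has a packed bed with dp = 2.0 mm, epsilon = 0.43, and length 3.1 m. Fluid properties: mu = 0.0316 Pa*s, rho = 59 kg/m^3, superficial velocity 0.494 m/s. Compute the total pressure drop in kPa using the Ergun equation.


dp = 2.0 mm = 0.002 m
Viscous term = 150*0.0316*0.494*(1-0.43)^2 / (0.002^2*0.43^3) = 2392160
Inertial term = 1.75*59*0.494^2*(1-0.43) / (0.002*0.43^3) = 90319.9
dP/L = 2392160 + 90319.9 = 2482480 Pa/m
dP = 2482480 * 3.1 / 1000 = 7696 kPa

7696 kPa


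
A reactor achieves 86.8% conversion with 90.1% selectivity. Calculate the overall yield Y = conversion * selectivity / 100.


Overall yield = conversion (%) * selectivity (%) / 100
Conversion = 86.8%, Selectivity = 90.1%
Y = 86.8 * 90.1 / 100
= 78.2068 %

78.2068 %


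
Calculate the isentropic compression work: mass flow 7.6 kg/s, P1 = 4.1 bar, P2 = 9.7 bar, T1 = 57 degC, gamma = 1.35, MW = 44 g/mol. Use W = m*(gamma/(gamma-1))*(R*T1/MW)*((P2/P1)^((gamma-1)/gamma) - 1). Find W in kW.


Isentropic work: W = m*(gamma/(gamma-1))*(R*T1/MW)*((P2/P1)^((gamma-1)/gamma) - 1)
T1 = 57 + 273.15 = 330.15 K
Pressure ratio = 9.7 / 4.1 = 2.36585
Exponent = (1.35 - 1)/1.35 = 0.259259
(P2/P1)^exp - 1 = 2.36585^0.259259 - 1 = 0.250143
W = 7.6 * 1.35 / 0.35 * 8.314 * 330.15 / 44 * 0.250143 = 457.4

457.4 kW


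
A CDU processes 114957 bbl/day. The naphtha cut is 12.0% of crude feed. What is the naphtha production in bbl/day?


Crude throughput = 114957 bbl/day
Fraction yield = 12.0%
yield = throughput * fraction / 100
yield = 114957 * 12.0 / 100 = 13794.84

13794.84 bbl/day


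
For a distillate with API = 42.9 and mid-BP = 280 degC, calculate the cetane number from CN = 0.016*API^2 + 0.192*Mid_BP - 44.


CN = 0.016 * 42.9^2 + 0.192 * 280 - 44
CN = 29.44656 + 53.76 - 44 = 39.20656

39.20656


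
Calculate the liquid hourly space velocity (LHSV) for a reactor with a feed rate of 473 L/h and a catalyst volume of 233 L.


LHSV = volumetric feed rate / catalyst volume
= 473 L/h / 233 L
= 2.030 h^-1

2.030 h^-1


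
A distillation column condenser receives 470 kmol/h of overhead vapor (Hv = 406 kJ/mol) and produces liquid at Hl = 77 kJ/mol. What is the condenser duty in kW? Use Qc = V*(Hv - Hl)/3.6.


Qc = 470 * (406 - 77) / 3.6 = 470 * 329 / 3.6 = 42950

42950 kW


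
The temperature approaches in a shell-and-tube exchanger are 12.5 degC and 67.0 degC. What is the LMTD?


LMTD = (dT1 - dT2) / ln(dT1/dT2)
= (12.5 - 67.0) / ln(12.5 / 67.0) = -54.5 / -1.67896 = 32.46

32.46 degC


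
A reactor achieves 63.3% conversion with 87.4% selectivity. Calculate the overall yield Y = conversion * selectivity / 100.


Overall yield = conversion (%) * selectivity (%) / 100
Conversion = 63.3%, Selectivity = 87.4%
Y = 63.3 * 87.4 / 100
= 55.3242 %

55.3242 %


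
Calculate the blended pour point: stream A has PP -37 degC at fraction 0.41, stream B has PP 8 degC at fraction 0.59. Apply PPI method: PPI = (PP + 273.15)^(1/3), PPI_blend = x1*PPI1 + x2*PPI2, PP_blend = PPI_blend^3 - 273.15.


PPI_1 = (-37 + 273.15)^(1/3) = 6.181056
PPI_2 = (8 + 273.15)^(1/3) = 6.551077
PPI_blend = 0.41 * 6.181056 + 0.59 * 6.551077 = 6.399368
PP_blend = 6.399368^3 - 273.15 = 262.0663 - 273.15 = -11.08

-11.08 degC


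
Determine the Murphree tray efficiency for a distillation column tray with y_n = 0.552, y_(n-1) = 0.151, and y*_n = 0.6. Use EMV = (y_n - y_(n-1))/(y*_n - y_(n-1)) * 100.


Murphree vapor efficiency: EMV = (y_n - y_(n-1)) / (y*_n - y_(n-1)) * 100
EMV = (0.552 - 0.151) / (0.6 - 0.151) * 100 = 0.401 / 0.449 * 100 = 89.31

89.31 %


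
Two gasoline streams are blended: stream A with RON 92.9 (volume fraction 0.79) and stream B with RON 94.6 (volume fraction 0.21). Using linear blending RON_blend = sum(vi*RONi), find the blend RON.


Linear blending: RON_blend = sum(vi * RONi)
Contribution 1: 0.79 * 92.9 = 73.391
Contribution 2: 0.21 * 94.6 = 19.866
RON_blend = 73.391 + 19.866 = 93.257

93.257


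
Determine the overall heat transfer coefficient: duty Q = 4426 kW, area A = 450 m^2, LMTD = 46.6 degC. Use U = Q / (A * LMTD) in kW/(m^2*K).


From Q = U*A*LMTD, U = Q / (A * LMTD)
U = 4426 / (450 * 46.6) = 4426 / 20970 = 0.2111

0.2111 kW/(m^2*K)


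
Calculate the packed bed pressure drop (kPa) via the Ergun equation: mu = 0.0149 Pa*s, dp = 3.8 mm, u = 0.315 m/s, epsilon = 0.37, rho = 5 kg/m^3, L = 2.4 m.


dp = 3.8 mm = 0.0038 m
Viscous term = 150*0.0149*0.315*(1-0.37)^2 / (0.0038^2*0.37^3) = 382029
Inertial term = 1.75*5*0.315^2*(1-0.37) / (0.0038*0.37^3) = 2841.72
dP/L = 382029 + 2841.72 = 384871 Pa/m
dP = 384871 * 2.4 / 1000 = 923.7 kPa

923.7 kPa


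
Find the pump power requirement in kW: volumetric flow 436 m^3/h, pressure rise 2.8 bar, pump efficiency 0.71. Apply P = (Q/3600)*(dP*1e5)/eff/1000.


Q = 436 / 3600 = 0.121111 m^3/s
P = 0.121111 * (2.8 * 1e5) / 0.71 / 1000 = 47.76

47.76 kW


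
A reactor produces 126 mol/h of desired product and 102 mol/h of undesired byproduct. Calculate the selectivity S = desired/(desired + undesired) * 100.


Selectivity = desired / (desired + undesired) * 100
Total products = 126 + 102 = 228 mol/h
S = 126 / 228 * 100
= 0.5526 * 100
= 55.26 %

55.26 %


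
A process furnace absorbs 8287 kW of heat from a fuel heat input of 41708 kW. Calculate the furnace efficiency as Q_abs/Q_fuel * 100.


Furnace efficiency = Q_absorbed / Q_fuel * 100
= 8287 / 41708 * 100 = 19.87

19.87 %


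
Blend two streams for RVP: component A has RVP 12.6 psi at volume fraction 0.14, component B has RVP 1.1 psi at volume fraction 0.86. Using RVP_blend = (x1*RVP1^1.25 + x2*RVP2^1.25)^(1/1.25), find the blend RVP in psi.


Chevron index: RVP_blend = (sum xi*RVPi^1.25)^(1/1.25)
RVP^1.25 terms: 0.14 * 12.6^1.25 + 0.86 * 1.1^1.25 = 4.29228
RVP_blend = 4.29228^(1/1.25) = 3.207

3.207 psi


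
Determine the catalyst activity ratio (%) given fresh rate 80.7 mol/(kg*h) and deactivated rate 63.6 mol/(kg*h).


Activity (%) = (rate_used / rate_fresh) * 100
rate_used = 63.6, rate_fresh = 80.7
= (63.6 / 80.7) * 100
= 0.7881 * 100 = 78.81

78.81 %


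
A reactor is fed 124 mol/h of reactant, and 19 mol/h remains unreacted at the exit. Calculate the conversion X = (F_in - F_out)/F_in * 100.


X = (F_in - F_out) / F_in * 100
Moles reacted = 124 - 19 = 105
X = 105 / 124 * 100
= 0.8468 * 100
= 84.68 %

84.68 %


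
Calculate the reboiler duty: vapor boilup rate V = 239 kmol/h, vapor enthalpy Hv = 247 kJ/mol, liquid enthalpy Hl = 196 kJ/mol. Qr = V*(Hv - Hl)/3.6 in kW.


Qr = 239 * (247 - 196) / 3.6 = 239 * 51 / 3.6 = 3386

3386 kW


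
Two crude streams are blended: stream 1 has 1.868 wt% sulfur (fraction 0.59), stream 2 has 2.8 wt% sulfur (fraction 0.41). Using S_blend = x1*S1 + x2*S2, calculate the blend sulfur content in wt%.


Linear sulfur blending: S_blend = x1*S1 + x2*S2
Contribution 1: 0.59 * 1.868 = 1.10212 wt%
Contribution 2: 0.41 * 2.8 = 1.148 wt%
S_blend = 1.10212 + 1.148 = 2.25012

2.25012 wt%


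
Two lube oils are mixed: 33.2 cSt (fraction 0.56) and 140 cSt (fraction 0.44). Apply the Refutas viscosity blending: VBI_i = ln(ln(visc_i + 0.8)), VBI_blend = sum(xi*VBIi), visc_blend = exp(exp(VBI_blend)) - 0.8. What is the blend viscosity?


Refutas method: VBN_i = 14.534*ln(ln(visc_i + 0.8)) + 10.975, blended linearly by mass fraction; since VBN is linear in VBI_i = ln(ln(visc_i + 0.8)) and the fractions sum to 1, blend VBI directly: visc = exp(exp(VBI_blend)) - 0.8
VBI_1 = ln(ln(33.2 + 0.8)) = 1.26027
VBI_2 = ln(ln(140 + 0.8)) = 1.59885
VBI_blend = 0.56 * 1.26027 + 0.44 * 1.59885 = 1.40925
visc_blend = exp(exp(1.40925)) - 0.8 = 59.11

59.11 cSt


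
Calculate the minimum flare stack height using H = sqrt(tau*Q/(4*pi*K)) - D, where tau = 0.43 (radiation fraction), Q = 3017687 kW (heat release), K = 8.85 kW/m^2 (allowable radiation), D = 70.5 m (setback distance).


tau*Q/(4*pi*K) = 0.43 * 3017687 / (4 * pi * 8.85) = 11667.8
sqrt(11667.8) = 108.018
H = 108.018 - 70.5 = 37.52

37.52 m


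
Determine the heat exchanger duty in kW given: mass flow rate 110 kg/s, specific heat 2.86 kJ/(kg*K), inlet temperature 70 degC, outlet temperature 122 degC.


Q = m_dot * cp * delta_T
delta_T = 122 - 70 = 52 K
Q = 110 * 2.86 * 52
= 314.6 * 52
= 16359.2 kW

16359.2 kW


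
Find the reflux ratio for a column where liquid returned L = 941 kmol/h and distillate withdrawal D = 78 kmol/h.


Reflux ratio definition: R = L / D (liquid returned / distillate withdrawn)
L = 941 kmol/h, D = 78 kmol/h
R = 941 / 78 = 12.06

12.06


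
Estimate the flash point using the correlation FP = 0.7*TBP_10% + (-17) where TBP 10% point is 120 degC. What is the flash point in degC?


FP = 0.7 * 120 + (-17) = 67

67 degC


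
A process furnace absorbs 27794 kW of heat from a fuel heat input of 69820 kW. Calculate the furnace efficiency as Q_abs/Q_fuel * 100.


Furnace efficiency = Q_absorbed / Q_fuel * 100
= 27794 / 69820 * 100 = 39.81

39.81 %


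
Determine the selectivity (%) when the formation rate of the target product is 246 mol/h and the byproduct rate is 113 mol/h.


Selectivity = desired / (desired + undesired) * 100
Total products = 246 + 113 = 359 mol/h
S = 246 / 359 * 100
= 0.6852 * 100
= 68.52 %

68.52 %


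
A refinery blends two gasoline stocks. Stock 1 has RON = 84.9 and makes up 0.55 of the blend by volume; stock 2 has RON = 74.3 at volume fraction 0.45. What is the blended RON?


Linear blending: RON_blend = sum(vi * RONi)
Contribution 1: 0.55 * 84.9 = 46.695
Contribution 2: 0.45 * 74.3 = 33.435
RON_blend = 46.695 + 33.435 = 80.13

80.13


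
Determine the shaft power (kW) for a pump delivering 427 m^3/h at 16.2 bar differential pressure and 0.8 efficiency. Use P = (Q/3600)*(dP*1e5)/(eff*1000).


Q = 427 / 3600 = 0.118611 m^3/s
P = 0.118611 * (16.2 * 1e5) / 0.8 / 1000 = 240.2

240.2 kW


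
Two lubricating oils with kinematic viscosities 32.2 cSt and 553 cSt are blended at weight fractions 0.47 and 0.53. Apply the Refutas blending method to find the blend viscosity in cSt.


Refutas method: VBN_i = 14.534*ln(ln(visc_i + 0.8)) + 10.975, blended linearly by mass fraction; since VBN is linear in VBI_i = ln(ln(visc_i + 0.8)) and the fractions sum to 1, blend VBI directly: visc = exp(exp(VBI_blend)) - 0.8
VBI_1 = ln(ln(32.2 + 0.8)) = 1.25176
VBI_2 = ln(ln(553 + 0.8)) = 1.84321
VBI_blend = 0.47 * 1.25176 + 0.53 * 1.84321 = 1.56523
visc_blend = exp(exp(1.56523)) - 0.8 = 118.8

118.8 cSt


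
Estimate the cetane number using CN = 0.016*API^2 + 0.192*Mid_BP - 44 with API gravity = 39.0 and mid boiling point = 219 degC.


CN = 0.016 * 39.0^2 + 0.192 * 219 - 44
CN = 24.336 + 42.048 - 44 = 22.384

22.384


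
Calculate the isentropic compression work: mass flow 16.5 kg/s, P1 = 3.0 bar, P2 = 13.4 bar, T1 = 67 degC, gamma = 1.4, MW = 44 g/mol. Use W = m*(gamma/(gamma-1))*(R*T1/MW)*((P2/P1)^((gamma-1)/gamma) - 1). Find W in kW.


Isentropic work: W = m*(gamma/(gamma-1))*(R*T1/MW)*((P2/P1)^((gamma-1)/gamma) - 1)
T1 = 67 + 273.15 = 340.15 K
Pressure ratio = 13.4 / 3.0 = 4.46667
Exponent = (1.4 - 1)/1.4 = 0.285714
(P2/P1)^exp - 1 = 4.46667^0.285714 - 1 = 0.533591
W = 16.5 * 1.4 / 0.4 * 8.314 * 340.15 / 44 * 0.533591 = 1981

1981 kW


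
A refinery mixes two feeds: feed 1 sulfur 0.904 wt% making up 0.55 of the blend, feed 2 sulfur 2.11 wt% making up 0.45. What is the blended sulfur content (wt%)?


Linear sulfur blending: S_blend = x1*S1 + x2*S2
Contribution 1: 0.55 * 0.904 = 0.4972 wt%
Contribution 2: 0.45 * 2.11 = 0.9495 wt%
S_blend = 0.4972 + 0.9495 = 1.4467

1.4467 wt%


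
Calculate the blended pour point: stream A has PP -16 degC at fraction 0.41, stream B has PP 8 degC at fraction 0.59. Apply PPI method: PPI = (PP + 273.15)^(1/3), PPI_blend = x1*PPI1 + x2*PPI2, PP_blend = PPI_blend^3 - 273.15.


PPI_1 = (-16 + 273.15)^(1/3) = 6.359098
PPI_2 = (8 + 273.15)^(1/3) = 6.551077
PPI_blend = 0.41 * 6.359098 + 0.59 * 6.551077 = 6.472366
PP_blend = 6.472366^3 - 273.15 = 271.1373 - 273.15 = -2.01

-2.01 degC


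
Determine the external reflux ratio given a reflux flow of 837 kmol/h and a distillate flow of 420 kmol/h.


Reflux ratio definition: R = L / D (liquid returned / distillate withdrawn)
L = 837 kmol/h, D = 420 kmol/h
R = 837 / 420 = 1.993

1.993


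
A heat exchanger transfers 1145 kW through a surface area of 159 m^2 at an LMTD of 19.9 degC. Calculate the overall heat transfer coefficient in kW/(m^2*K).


From Q = U*A*LMTD, U = Q / (A * LMTD)
U = 1145 / (159 * 19.9) = 1145 / 3164.1 = 0.3619

0.3619 kW/(m^2*K)


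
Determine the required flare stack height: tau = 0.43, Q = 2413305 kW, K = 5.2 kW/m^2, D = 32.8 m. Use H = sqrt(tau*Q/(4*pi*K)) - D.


tau*Q/(4*pi*K) = 0.43 * 2413305 / (4 * pi * 5.2) = 15880.6
sqrt(15880.6) = 126.018
H = 126.018 - 32.8 = 93.22

93.22 m


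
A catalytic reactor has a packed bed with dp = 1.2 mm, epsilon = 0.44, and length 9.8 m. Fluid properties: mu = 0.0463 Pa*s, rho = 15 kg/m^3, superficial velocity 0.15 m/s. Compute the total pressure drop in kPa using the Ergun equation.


dp = 1.2 mm = 0.0012 m
Viscous term = 150*0.0463*0.15*(1-0.44)^2 / (0.0012^2*0.44^3) = 2663290
Inertial term = 1.75*15*0.15^2*(1-0.44) / (0.0012*0.44^3) = 3235.64
dP/L = 2663290 + 3235.64 = 2666530 Pa/m
dP = 2666530 * 9.8 / 1000 = 26130 kPa

26130 kPa


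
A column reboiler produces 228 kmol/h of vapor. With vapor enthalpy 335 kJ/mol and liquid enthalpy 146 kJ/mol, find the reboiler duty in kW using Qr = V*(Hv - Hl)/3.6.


Qr = 228 * (335 - 146) / 3.6 = 228 * 189 / 3.6 = 11970

11970 kW


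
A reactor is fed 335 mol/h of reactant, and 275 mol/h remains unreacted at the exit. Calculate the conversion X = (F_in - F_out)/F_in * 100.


X = (F_in - F_out) / F_in * 100
Moles reacted = 335 - 275 = 60
X = 60 / 335 * 100
= 0.1791 * 100
= 17.91 %

17.91 %


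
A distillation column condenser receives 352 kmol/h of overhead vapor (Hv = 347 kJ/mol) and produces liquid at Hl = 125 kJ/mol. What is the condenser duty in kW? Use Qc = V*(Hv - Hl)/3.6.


Qc = 352 * (347 - 125) / 3.6 = 352 * 222 / 3.6 = 21710

21710 kW


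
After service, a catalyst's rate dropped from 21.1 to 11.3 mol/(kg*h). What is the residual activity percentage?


Activity (%) = (rate_used / rate_fresh) * 100
rate_used = 11.3, rate_fresh = 21.1
= (11.3 / 21.1) * 100
= 0.5355 * 100 = 53.55

53.55 %


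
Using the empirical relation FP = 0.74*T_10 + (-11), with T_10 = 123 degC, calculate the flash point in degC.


FP = 0.74 * 123 + (-11) = 80.02

80.02 degC


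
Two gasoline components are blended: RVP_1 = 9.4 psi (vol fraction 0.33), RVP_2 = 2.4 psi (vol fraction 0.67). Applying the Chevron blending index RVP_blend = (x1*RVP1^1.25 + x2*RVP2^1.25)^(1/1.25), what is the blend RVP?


Chevron index: RVP_blend = (sum xi*RVPi^1.25)^(1/1.25)
RVP^1.25 terms: 0.33 * 9.4^1.25 + 0.67 * 2.4^1.25 = 7.43297
RVP_blend = 7.43297^(1/1.25) = 4.977

4.977 psi


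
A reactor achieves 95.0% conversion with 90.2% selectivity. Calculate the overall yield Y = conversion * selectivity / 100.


Overall yield = conversion (%) * selectivity (%) / 100
Conversion = 95.0%, Selectivity = 90.2%
Y = 95.0 * 90.2 / 100
= 85.69 %

85.69 %


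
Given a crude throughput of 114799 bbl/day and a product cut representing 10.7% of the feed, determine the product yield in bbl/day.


Crude throughput = 114799 bbl/day
Fraction yield = 10.7%
yield = throughput * fraction / 100
yield = 114799 * 10.7 / 100 = 12283.493

12283.493 bbl/day


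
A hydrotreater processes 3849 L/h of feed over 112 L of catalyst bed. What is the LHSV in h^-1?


LHSV = volumetric feed rate / catalyst volume
= 3849 L/h / 112 L
= 34.37 h^-1

34.37 h^-1


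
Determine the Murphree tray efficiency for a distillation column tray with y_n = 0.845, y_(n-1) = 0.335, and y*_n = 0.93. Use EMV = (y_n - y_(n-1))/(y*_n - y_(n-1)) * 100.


Murphree vapor efficiency: EMV = (y_n - y_(n-1)) / (y*_n - y_(n-1)) * 100
EMV = (0.845 - 0.335) / (0.93 - 0.335) * 100 = 0.51 / 0.595 * 100 = 85.71

85.71 %


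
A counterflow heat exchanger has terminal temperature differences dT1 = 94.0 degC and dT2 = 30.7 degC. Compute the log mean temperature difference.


LMTD = (dT1 - dT2) / ln(dT1/dT2)
= (94.0 - 30.7) / ln(94.0 / 30.7) = 63.3 / 1.11903 = 56.57

56.57 degC


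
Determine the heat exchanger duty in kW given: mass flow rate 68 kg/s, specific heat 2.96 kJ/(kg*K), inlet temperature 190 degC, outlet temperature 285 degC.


Q = m_dot * cp * delta_T
delta_T = 285 - 190 = 95 K
Q = 68 * 2.96 * 95
= 201.28 * 95
= 19121.6 kW

19121.6 kW


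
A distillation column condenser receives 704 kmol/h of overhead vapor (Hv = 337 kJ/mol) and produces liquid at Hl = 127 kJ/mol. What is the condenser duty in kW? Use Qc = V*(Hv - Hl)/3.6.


Qc = 704 * (337 - 127) / 3.6 = 704 * 210 / 3.6 = 41070

41070 kW


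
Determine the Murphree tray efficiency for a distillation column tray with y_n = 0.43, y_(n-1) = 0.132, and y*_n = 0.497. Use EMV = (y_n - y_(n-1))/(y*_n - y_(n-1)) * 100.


Murphree vapor efficiency: EMV = (y_n - y_(n-1)) / (y*_n - y_(n-1)) * 100
EMV = (0.43 - 0.132) / (0.497 - 0.132) * 100 = 0.298 / 0.365 * 100 = 81.64

81.64 %


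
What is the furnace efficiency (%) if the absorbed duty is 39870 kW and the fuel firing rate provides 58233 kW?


Furnace efficiency = Q_absorbed / Q_fuel * 100
= 39870 / 58233 * 100 = 68.47

68.47 %


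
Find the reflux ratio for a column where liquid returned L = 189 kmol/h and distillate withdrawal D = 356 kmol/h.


Reflux ratio definition: R = L / D (liquid returned / distillate withdrawn)
L = 189 kmol/h, D = 356 kmol/h
R = 189 / 356 = 0.5309

0.5309


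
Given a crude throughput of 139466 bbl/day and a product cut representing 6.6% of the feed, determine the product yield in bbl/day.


Crude throughput = 139466 bbl/day
Fraction yield = 6.6%
yield = throughput * fraction / 100
yield = 139466 * 6.6 / 100 = 9204.756

9204.756 bbl/day


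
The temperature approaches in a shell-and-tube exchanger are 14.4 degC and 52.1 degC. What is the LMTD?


LMTD = (dT1 - dT2) / ln(dT1/dT2)
= (14.4 - 52.1) / ln(14.4 / 52.1) = -37.7 / -1.28594 = 29.32

29.32 degC


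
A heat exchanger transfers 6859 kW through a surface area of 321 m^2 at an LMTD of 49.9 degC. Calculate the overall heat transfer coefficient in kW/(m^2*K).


From Q = U*A*LMTD, U = Q / (A * LMTD)
U = 6859 / (321 * 49.9) = 6859 / 16017.9 = 0.4282

0.4282 kW/(m^2*K)


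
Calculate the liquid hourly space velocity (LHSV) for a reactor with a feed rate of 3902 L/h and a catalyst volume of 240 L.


LHSV = volumetric feed rate / catalyst volume
= 3902 L/h / 240 L
= 16.26 h^-1

16.26 h^-1


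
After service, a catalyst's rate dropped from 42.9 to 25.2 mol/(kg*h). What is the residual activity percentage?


Activity (%) = (rate_used / rate_fresh) * 100
rate_used = 25.2, rate_fresh = 42.9
= (25.2 / 42.9) * 100
= 0.5874 * 100 = 58.74

58.74 %


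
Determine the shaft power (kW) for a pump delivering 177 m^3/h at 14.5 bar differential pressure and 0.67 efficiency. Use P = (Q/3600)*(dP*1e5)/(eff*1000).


Q = 177 / 3600 = 0.0491667 m^3/s
P = 0.0491667 * (14.5 * 1e5) / 0.67 / 1000 = 106.4

106.4 kW


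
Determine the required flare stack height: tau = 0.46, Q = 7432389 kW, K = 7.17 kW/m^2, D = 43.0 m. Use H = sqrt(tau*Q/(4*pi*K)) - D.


tau*Q/(4*pi*K) = 0.46 * 7432389 / (4 * pi * 7.17) = 37945.2
sqrt(37945.2) = 194.795
H = 194.795 - 43.0 = 151.8

151.8 m


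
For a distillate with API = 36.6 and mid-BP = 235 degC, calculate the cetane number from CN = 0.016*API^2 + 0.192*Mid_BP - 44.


CN = 0.016 * 36.6^2 + 0.192 * 235 - 44
CN = 21.43296 + 45.12 - 44 = 22.55296

22.55296


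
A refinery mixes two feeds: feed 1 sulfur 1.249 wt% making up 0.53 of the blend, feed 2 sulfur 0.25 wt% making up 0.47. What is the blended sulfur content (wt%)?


Linear sulfur blending: S_blend = x1*S1 + x2*S2
Contribution 1: 0.53 * 1.249 = 0.66197 wt%
Contribution 2: 0.47 * 0.25 = 0.1175 wt%
S_blend = 0.66197 + 0.1175 = 0.77947

0.77947 wt%


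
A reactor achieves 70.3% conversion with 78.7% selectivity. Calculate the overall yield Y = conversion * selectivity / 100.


Overall yield = conversion (%) * selectivity (%) / 100
Conversion = 70.3%, Selectivity = 78.7%
Y = 70.3 * 78.7 / 100
= 55.3261 %

55.3261 %


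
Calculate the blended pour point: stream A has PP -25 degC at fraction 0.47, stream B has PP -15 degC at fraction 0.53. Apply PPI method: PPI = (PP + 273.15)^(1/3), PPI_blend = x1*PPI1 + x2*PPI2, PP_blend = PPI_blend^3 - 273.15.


PPI_1 = (-25 + 273.15)^(1/3) = 6.284028
PPI_2 = (-15 + 273.15)^(1/3) = 6.36733
PPI_blend = 0.47 * 6.284028 + 0.53 * 6.36733 = 6.328178
PP_blend = 6.328178^3 - 273.15 = 253.4172 - 273.15 = -19.73

-19.73 degC


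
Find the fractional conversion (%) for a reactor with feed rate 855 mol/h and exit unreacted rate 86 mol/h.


X = (F_in - F_out) / F_in * 100
Moles reacted = 855 - 86 = 769
X = 769 / 855 * 100
= 0.8994 * 100
= 89.94 %

89.94 %


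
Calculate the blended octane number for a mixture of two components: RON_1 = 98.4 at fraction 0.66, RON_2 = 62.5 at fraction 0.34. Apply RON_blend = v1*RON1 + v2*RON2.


Linear blending: RON_blend = sum(vi * RONi)
Contribution 1: 0.66 * 98.4 = 64.944
Contribution 2: 0.34 * 62.5 = 21.25
RON_blend = 64.944 + 21.25 = 86.194

86.194


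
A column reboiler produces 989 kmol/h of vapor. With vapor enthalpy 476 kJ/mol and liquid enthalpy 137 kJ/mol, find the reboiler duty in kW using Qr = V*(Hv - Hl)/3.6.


Qr = 989 * (476 - 137) / 3.6 = 989 * 339 / 3.6 = 93130

93130 kW


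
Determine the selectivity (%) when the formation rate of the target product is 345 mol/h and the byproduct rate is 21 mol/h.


Selectivity = desired / (desired + undesired) * 100
Total products = 345 + 21 = 366 mol/h
S = 345 / 366 * 100
= 0.9426 * 100
= 94.26 %

94.26 %


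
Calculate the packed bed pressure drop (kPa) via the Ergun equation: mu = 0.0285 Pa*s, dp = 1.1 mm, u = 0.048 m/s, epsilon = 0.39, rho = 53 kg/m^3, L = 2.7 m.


dp = 1.1 mm = 0.0011 m
Viscous term = 150*0.0285*0.048*(1-0.39)^2 / (0.0011^2*0.39^3) = 1063790
Inertial term = 1.75*53*0.048^2*(1-0.39) / (0.0011*0.39^3) = 1997.74
dP/L = 1063790 + 1997.74 = 1065790 Pa/m
dP = 1065790 * 2.7 / 1000 = 2878 kPa

2878 kPa


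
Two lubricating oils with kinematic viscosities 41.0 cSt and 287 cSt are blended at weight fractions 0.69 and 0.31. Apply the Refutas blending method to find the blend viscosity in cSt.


Refutas method: VBN_i = 14.534*ln(ln(visc_i + 0.8)) + 10.975, blended linearly by mass fraction; since VBN is linear in VBI_i = ln(ln(visc_i + 0.8)) and the fractions sum to 1, blend VBI directly: visc = exp(exp(VBI_blend)) - 0.8
VBI_1 = ln(ln(41.0 + 0.8)) = 1.31718
VBI_2 = ln(ln(287 + 0.8)) = 1.73382
VBI_blend = 0.69 * 1.31718 + 0.31 * 1.73382 = 1.44634
visc_blend = exp(exp(1.44634)) - 0.8 = 69.13

69.13 cSt


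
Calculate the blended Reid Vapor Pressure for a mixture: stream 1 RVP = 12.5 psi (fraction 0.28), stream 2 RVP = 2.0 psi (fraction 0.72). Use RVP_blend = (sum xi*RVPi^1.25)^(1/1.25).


Chevron index: RVP_blend = (sum xi*RVPi^1.25)^(1/1.25)
RVP^1.25 terms: 0.28 * 12.5^1.25 + 0.72 * 2.0^1.25 = 8.29351
RVP_blend = 8.29351^(1/1.25) = 5.432

5.432 psi


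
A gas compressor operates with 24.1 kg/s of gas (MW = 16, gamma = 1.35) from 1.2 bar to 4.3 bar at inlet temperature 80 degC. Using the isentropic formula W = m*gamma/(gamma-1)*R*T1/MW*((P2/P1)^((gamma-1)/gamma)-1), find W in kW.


Isentropic work: W = m*(gamma/(gamma-1))*(R*T1/MW)*((P2/P1)^((gamma-1)/gamma) - 1)
T1 = 80 + 273.15 = 353.15 K
Pressure ratio = 4.3 / 1.2 = 3.58333
Exponent = (1.35 - 1)/1.35 = 0.259259
(P2/P1)^exp - 1 = 3.58333^0.259259 - 1 = 0.392207
W = 24.1 * 1.35 / 0.35 * 8.314 * 353.15 / 16 * 0.392207 = 6690

6690 kW


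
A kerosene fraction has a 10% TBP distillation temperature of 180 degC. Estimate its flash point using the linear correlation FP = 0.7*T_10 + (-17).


FP = 0.7 * 180 + (-17) = 109

109 degC


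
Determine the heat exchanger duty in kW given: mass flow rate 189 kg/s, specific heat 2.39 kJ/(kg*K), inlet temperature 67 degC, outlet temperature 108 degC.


Q = m_dot * cp * delta_T
delta_T = 108 - 67 = 41 K
Q = 189 * 2.39 * 41
= 451.71 * 41
= 18520.11 kW

18520.11 kW


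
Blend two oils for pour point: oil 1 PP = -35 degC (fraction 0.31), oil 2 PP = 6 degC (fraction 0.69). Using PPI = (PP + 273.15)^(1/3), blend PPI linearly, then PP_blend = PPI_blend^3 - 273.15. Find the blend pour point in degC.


PPI_1 = (-35 + 273.15)^(1/3) = 6.198456
PPI_2 = (6 + 273.15)^(1/3) = 6.535506
PPI_blend = 0.31 * 6.198456 + 0.69 * 6.535506 = 6.43102
PP_blend = 6.43102^3 - 273.15 = 265.9742 - 273.15 = -7.18

-7.18 degC


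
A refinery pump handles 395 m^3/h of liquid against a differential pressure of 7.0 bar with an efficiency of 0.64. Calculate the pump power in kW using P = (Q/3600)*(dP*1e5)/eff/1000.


Q = 395 / 3600 = 0.109722 m^3/s
P = 0.109722 * (7.0 * 1e5) / 0.64 / 1000 = 120.0

120.0 kW


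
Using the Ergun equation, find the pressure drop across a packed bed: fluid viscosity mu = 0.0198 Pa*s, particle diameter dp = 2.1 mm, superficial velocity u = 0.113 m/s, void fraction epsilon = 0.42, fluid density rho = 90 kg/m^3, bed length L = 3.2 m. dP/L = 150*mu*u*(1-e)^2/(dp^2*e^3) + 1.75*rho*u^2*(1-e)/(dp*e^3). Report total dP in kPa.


dp = 2.1 mm = 0.0021 m
Viscous term = 150*0.0198*0.113*(1-0.42)^2 / (0.0021^2*0.42^3) = 345545
Inertial term = 1.75*90*0.113^2*(1-0.42) / (0.0021*0.42^3) = 7497.19
dP/L = 345545 + 7497.19 = 353042 Pa/m
dP = 353042 * 3.2 / 1000 = 1130 kPa

1130 kPa


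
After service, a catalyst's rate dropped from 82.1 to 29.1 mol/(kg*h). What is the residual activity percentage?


Activity (%) = (rate_used / rate_fresh) * 100
rate_used = 29.1, rate_fresh = 82.1
= (29.1 / 82.1) * 100
= 0.3544 * 100 = 35.44

35.44 %


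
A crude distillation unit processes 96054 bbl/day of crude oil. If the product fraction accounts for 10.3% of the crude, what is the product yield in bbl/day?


Crude throughput = 96054 bbl/day
Fraction yield = 10.3%
yield = throughput * fraction / 100
yield = 96054 * 10.3 / 100 = 9893.562

9893.562 bbl/day


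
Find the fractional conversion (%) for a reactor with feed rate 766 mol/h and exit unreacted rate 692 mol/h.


X = (F_in - F_out) / F_in * 100
Moles reacted = 766 - 692 = 74
X = 74 / 766 * 100
= 0.09661 * 100
= 9.661 %

9.661 %


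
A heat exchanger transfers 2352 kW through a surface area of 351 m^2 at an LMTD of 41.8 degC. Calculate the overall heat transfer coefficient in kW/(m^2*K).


From Q = U*A*LMTD, U = Q / (A * LMTD)
U = 2352 / (351 * 41.8) = 2352 / 14671.8 = 0.1603

0.1603 kW/(m^2*K)


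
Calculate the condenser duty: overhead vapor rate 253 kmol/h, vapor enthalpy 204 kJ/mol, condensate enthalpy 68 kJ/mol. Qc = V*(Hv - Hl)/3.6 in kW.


Qc = 253 * (204 - 68) / 3.6 = 253 * 136 / 3.6 = 9558

9558 kW


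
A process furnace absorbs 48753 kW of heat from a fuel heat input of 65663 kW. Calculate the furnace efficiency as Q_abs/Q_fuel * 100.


Furnace efficiency = Q_absorbed / Q_fuel * 100
= 48753 / 65663 * 100 = 74.25

74.25 %


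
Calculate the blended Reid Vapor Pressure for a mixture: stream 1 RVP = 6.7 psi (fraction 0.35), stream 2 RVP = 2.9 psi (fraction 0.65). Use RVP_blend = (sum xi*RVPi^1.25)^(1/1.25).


Chevron index: RVP_blend = (sum xi*RVPi^1.25)^(1/1.25)
RVP^1.25 terms: 0.35 * 6.7^1.25 + 0.65 * 2.9^1.25 = 6.23264
RVP_blend = 6.23264^(1/1.25) = 4.323

4.323 psi


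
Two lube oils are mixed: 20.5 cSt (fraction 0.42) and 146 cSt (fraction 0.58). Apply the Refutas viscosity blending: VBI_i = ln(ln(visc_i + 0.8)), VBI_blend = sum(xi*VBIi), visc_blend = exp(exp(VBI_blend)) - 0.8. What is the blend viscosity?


Refutas method: VBN_i = 14.534*ln(ln(visc_i + 0.8)) + 10.975, blended linearly by mass fraction; since VBN is linear in VBI_i = ln(ln(visc_i + 0.8)) and the fractions sum to 1, blend VBI directly: visc = exp(exp(VBI_blend)) - 0.8
VBI_1 = ln(ln(20.5 + 0.8)) = 1.11799
VBI_2 = ln(ln(146 + 0.8)) = 1.60725
VBI_blend = 0.42 * 1.11799 + 0.58 * 1.60725 = 1.40176
visc_blend = exp(exp(1.40176)) - 0.8 = 57.31

57.31 cSt


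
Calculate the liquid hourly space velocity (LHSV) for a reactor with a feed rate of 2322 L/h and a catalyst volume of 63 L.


LHSV = volumetric feed rate / catalyst volume
= 2322 L/h / 63 L
= 36.86 h^-1

36.86 h^-1


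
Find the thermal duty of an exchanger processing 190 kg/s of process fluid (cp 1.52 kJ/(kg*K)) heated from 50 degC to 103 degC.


Q = m_dot * cp * delta_T
delta_T = 103 - 50 = 53 K
Q = 190 * 1.52 * 53
= 288.8 * 53
= 15306.4 kW

15306.4 kW


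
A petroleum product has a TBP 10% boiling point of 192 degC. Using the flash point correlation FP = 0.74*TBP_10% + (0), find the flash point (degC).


FP = 0.74 * 192 + (0) = 142.08

142.08 degC


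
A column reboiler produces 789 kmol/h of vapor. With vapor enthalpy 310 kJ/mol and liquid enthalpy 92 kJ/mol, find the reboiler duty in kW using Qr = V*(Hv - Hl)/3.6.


Qr = 789 * (310 - 92) / 3.6 = 789 * 218 / 3.6 = 47780

47780 kW


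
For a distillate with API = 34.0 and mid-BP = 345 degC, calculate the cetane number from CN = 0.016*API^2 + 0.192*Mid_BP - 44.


CN = 0.016 * 34.0^2 + 0.192 * 345 - 44
CN = 18.496 + 66.24 - 44 = 40.736

40.736


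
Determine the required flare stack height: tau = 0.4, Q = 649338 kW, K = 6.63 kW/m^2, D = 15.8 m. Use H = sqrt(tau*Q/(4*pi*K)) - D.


tau*Q/(4*pi*K) = 0.4 * 649338 / (4 * pi * 6.63) = 3117.51
sqrt(3117.51) = 55.8347
H = 55.8347 - 15.8 = 40.03

40.03 m


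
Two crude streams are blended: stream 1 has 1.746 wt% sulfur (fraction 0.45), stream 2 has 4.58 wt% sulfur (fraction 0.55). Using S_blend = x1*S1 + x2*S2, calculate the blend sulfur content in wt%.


Linear sulfur blending: S_blend = x1*S1 + x2*S2
Contribution 1: 0.45 * 1.746 = 0.7857 wt%
Contribution 2: 0.55 * 4.58 = 2.519 wt%
S_blend = 0.7857 + 2.519 = 3.3047

3.3047 wt%


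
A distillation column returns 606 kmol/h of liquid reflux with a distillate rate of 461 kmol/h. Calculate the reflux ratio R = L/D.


Reflux ratio definition: R = L / D (liquid returned / distillate withdrawn)
L = 606 kmol/h, D = 461 kmol/h
R = 606 / 461 = 1.315

1.315


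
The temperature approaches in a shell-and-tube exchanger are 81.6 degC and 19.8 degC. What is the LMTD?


LMTD = (dT1 - dT2) / ln(dT1/dT2)
= (81.6 - 19.8) / ln(81.6 / 19.8) = 61.8 / 1.41615 = 43.64

43.64 degC


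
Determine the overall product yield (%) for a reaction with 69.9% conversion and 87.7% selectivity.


Overall yield = conversion (%) * selectivity (%) / 100
Conversion = 69.9%, Selectivity = 87.7%
Y = 69.9 * 87.7 / 100
= 61.3023 %

61.3023 %


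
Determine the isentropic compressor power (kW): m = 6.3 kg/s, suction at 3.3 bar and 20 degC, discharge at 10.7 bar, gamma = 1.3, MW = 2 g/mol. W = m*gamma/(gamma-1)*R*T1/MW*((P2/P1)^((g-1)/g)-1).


Isentropic work: W = m*(gamma/(gamma-1))*(R*T1/MW)*((P2/P1)^((gamma-1)/gamma) - 1)
T1 = 20 + 273.15 = 293.15 K
Pressure ratio = 10.7 / 3.3 = 3.24242
Exponent = (1.3 - 1)/1.3 = 0.230769
(P2/P1)^exp - 1 = 3.24242^0.230769 - 1 = 0.311876
W = 6.3 * 1.3 / 0.3 * 8.314 * 293.15 / 2 * 0.311876 = 10380

10380 kW


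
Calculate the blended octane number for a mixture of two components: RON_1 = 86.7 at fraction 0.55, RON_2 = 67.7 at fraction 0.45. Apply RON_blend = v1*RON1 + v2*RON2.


Linear blending: RON_blend = sum(vi * RONi)
Contribution 1: 0.55 * 86.7 = 47.685
Contribution 2: 0.45 * 67.7 = 30.465
RON_blend = 47.685 + 30.465 = 78.15

78.15


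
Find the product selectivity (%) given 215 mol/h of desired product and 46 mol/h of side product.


Selectivity = desired / (desired + undesired) * 100
Total products = 215 + 46 = 261 mol/h
S = 215 / 261 * 100
= 0.8238 * 100
= 82.38 %

82.38 %


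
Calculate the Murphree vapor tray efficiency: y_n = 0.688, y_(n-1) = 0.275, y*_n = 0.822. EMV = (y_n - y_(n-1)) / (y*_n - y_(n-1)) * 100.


Murphree vapor efficiency: EMV = (y_n - y_(n-1)) / (y*_n - y_(n-1)) * 100
EMV = (0.688 - 0.275) / (0.822 - 0.275) * 100 = 0.413 / 0.547 * 100 = 75.50

75.50 %


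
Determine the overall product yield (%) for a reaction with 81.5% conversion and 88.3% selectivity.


Overall yield = conversion (%) * selectivity (%) / 100
Conversion = 81.5%, Selectivity = 88.3%
Y = 81.5 * 88.3 / 100
= 71.9645 %

71.9645 %


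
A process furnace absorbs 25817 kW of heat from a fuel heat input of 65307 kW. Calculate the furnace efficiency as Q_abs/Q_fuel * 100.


Furnace efficiency = Q_absorbed / Q_fuel * 100
= 25817 / 65307 * 100 = 39.53

39.53 %


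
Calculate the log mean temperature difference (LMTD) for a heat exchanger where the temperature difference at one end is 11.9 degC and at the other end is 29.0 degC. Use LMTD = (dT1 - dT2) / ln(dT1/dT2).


LMTD = (dT1 - dT2) / ln(dT1/dT2)
= (11.9 - 29.0) / ln(11.9 / 29.0) = -17.1 / -0.890757 = 19.20

19.20 degC


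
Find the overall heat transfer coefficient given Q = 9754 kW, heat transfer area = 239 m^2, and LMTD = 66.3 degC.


From Q = U*A*LMTD, U = Q / (A * LMTD)
U = 9754 / (239 * 66.3) = 9754 / 15845.7 = 0.6156

0.6156 kW/(m^2*K)


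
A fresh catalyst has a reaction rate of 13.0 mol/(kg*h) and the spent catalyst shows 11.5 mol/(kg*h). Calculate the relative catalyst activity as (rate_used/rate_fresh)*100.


Activity (%) = (rate_used / rate_fresh) * 100
rate_used = 11.5, rate_fresh = 13.0
= (11.5 / 13.0) * 100
= 0.8846 * 100 = 88.46

88.46 %


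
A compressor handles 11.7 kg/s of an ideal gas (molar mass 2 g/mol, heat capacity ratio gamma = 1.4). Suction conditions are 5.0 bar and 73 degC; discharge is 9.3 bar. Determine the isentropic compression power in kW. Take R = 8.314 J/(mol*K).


Isentropic work: W = m*(gamma/(gamma-1))*(R*T1/MW)*((P2/P1)^((gamma-1)/gamma) - 1)
T1 = 73 + 273.15 = 346.15 K
Pressure ratio = 9.3 / 5.0 = 1.86
Exponent = (1.4 - 1)/1.4 = 0.285714
(P2/P1)^exp - 1 = 1.86^0.285714 - 1 = 0.193998
W = 11.7 * 1.4 / 0.4 * 8.314 * 346.15 / 2 * 0.193998 = 11430

11430 kW


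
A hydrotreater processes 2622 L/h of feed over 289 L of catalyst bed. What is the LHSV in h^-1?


LHSV = volumetric feed rate / catalyst volume
= 2622 L/h / 289 L
= 9.073 h^-1

9.073 h^-1


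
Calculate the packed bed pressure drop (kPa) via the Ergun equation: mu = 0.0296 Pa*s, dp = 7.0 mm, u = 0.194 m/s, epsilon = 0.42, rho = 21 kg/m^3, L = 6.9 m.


dp = 7.0 mm = 0.007 m
Viscous term = 150*0.0296*0.194*(1-0.42)^2 / (0.007^2*0.42^3) = 79817.2
Inertial term = 1.75*21*0.194^2*(1-0.42) / (0.007*0.42^3) = 1546.83
dP/L = 79817.2 + 1546.83 = 81364 Pa/m
dP = 81364 * 6.9 / 1000 = 561.4 kPa

561.4 kPa


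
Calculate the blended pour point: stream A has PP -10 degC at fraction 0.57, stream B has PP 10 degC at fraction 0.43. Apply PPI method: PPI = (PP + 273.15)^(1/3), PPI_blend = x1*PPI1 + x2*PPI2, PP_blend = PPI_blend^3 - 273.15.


PPI_1 = (-10 + 273.15)^(1/3) = 6.408176
PPI_2 = (10 + 273.15)^(1/3) = 6.566574
PPI_blend = 0.57 * 6.408176 + 0.43 * 6.566574 = 6.476287
PP_blend = 6.476287^3 - 273.15 = 271.6303 - 273.15 = -1.52

-1.52 degC


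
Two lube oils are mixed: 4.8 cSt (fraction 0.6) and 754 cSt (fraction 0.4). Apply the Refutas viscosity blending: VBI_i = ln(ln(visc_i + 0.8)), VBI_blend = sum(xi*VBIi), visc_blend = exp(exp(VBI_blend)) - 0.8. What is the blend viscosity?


Refutas method: VBN_i = 14.534*ln(ln(visc_i + 0.8)) + 10.975, blended linearly by mass fraction; since VBN is linear in VBI_i = ln(ln(visc_i + 0.8)) and the fractions sum to 1, blend VBI directly: visc = exp(exp(VBI_blend)) - 0.8
VBI_1 = ln(ln(4.8 + 0.8)) = 0.543931
VBI_2 = ln(ln(754 + 0.8)) = 1.89107
VBI_blend = 0.6 * 0.543931 + 0.4 * 1.89107 = 1.08279
visc_blend = exp(exp(1.08279)) - 0.8 = 18.36

18.36 cSt
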